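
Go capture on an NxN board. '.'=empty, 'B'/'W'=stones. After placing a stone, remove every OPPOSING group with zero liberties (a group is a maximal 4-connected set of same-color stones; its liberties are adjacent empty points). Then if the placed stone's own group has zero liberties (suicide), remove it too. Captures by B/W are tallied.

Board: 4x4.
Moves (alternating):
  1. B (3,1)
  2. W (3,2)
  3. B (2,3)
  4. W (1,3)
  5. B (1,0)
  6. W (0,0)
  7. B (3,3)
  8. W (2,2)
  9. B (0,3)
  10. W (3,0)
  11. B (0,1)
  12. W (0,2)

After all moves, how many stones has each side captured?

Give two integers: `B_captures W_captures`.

Answer: 1 3

Derivation:
Move 1: B@(3,1) -> caps B=0 W=0
Move 2: W@(3,2) -> caps B=0 W=0
Move 3: B@(2,3) -> caps B=0 W=0
Move 4: W@(1,3) -> caps B=0 W=0
Move 5: B@(1,0) -> caps B=0 W=0
Move 6: W@(0,0) -> caps B=0 W=0
Move 7: B@(3,3) -> caps B=0 W=0
Move 8: W@(2,2) -> caps B=0 W=2
Move 9: B@(0,3) -> caps B=0 W=2
Move 10: W@(3,0) -> caps B=0 W=2
Move 11: B@(0,1) -> caps B=1 W=2
Move 12: W@(0,2) -> caps B=1 W=3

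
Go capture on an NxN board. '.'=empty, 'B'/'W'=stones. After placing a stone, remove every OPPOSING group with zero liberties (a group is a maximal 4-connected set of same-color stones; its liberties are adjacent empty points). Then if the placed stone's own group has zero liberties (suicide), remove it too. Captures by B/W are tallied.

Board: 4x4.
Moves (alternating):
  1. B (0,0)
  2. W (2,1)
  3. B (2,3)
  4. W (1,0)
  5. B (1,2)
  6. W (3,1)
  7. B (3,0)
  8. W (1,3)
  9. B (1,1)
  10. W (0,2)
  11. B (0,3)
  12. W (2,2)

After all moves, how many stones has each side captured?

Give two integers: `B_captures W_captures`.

Move 1: B@(0,0) -> caps B=0 W=0
Move 2: W@(2,1) -> caps B=0 W=0
Move 3: B@(2,3) -> caps B=0 W=0
Move 4: W@(1,0) -> caps B=0 W=0
Move 5: B@(1,2) -> caps B=0 W=0
Move 6: W@(3,1) -> caps B=0 W=0
Move 7: B@(3,0) -> caps B=0 W=0
Move 8: W@(1,3) -> caps B=0 W=0
Move 9: B@(1,1) -> caps B=0 W=0
Move 10: W@(0,2) -> caps B=0 W=0
Move 11: B@(0,3) -> caps B=1 W=0
Move 12: W@(2,2) -> caps B=1 W=0

Answer: 1 0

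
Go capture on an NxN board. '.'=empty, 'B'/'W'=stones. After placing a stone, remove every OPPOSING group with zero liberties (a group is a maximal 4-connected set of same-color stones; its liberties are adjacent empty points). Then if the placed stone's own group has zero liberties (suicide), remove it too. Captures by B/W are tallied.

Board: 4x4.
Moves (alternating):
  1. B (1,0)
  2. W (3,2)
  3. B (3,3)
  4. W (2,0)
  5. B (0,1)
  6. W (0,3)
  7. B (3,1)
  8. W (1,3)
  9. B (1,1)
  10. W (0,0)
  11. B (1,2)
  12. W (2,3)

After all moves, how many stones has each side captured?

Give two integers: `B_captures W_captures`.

Answer: 0 1

Derivation:
Move 1: B@(1,0) -> caps B=0 W=0
Move 2: W@(3,2) -> caps B=0 W=0
Move 3: B@(3,3) -> caps B=0 W=0
Move 4: W@(2,0) -> caps B=0 W=0
Move 5: B@(0,1) -> caps B=0 W=0
Move 6: W@(0,3) -> caps B=0 W=0
Move 7: B@(3,1) -> caps B=0 W=0
Move 8: W@(1,3) -> caps B=0 W=0
Move 9: B@(1,1) -> caps B=0 W=0
Move 10: W@(0,0) -> caps B=0 W=0
Move 11: B@(1,2) -> caps B=0 W=0
Move 12: W@(2,3) -> caps B=0 W=1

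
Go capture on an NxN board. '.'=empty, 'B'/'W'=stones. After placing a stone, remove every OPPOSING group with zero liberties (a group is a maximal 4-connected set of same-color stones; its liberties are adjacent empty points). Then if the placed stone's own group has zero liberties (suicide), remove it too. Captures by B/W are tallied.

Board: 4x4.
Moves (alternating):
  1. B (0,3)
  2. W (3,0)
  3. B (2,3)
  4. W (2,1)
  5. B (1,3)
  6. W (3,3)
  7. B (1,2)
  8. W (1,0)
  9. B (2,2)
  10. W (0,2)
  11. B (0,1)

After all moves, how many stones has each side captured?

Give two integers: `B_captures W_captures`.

Move 1: B@(0,3) -> caps B=0 W=0
Move 2: W@(3,0) -> caps B=0 W=0
Move 3: B@(2,3) -> caps B=0 W=0
Move 4: W@(2,1) -> caps B=0 W=0
Move 5: B@(1,3) -> caps B=0 W=0
Move 6: W@(3,3) -> caps B=0 W=0
Move 7: B@(1,2) -> caps B=0 W=0
Move 8: W@(1,0) -> caps B=0 W=0
Move 9: B@(2,2) -> caps B=0 W=0
Move 10: W@(0,2) -> caps B=0 W=0
Move 11: B@(0,1) -> caps B=1 W=0

Answer: 1 0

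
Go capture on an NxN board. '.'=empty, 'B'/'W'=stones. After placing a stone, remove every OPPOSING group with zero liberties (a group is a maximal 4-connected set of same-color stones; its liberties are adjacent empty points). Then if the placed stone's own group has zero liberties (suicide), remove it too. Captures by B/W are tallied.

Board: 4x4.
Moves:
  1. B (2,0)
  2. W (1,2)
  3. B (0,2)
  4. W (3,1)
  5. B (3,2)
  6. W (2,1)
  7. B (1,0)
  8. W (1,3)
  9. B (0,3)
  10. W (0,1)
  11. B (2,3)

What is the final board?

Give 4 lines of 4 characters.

Move 1: B@(2,0) -> caps B=0 W=0
Move 2: W@(1,2) -> caps B=0 W=0
Move 3: B@(0,2) -> caps B=0 W=0
Move 4: W@(3,1) -> caps B=0 W=0
Move 5: B@(3,2) -> caps B=0 W=0
Move 6: W@(2,1) -> caps B=0 W=0
Move 7: B@(1,0) -> caps B=0 W=0
Move 8: W@(1,3) -> caps B=0 W=0
Move 9: B@(0,3) -> caps B=0 W=0
Move 10: W@(0,1) -> caps B=0 W=2
Move 11: B@(2,3) -> caps B=0 W=2

Answer: .W..
B.WW
BW.B
.WB.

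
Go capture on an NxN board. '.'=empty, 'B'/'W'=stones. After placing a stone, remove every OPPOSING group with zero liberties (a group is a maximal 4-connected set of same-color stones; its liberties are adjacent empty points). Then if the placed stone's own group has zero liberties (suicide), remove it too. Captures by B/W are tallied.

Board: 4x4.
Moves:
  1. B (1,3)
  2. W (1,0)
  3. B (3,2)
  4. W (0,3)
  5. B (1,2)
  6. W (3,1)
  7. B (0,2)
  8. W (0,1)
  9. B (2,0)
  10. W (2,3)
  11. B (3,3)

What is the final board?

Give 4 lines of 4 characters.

Answer: .WB.
W.BB
B..W
.WBB

Derivation:
Move 1: B@(1,3) -> caps B=0 W=0
Move 2: W@(1,0) -> caps B=0 W=0
Move 3: B@(3,2) -> caps B=0 W=0
Move 4: W@(0,3) -> caps B=0 W=0
Move 5: B@(1,2) -> caps B=0 W=0
Move 6: W@(3,1) -> caps B=0 W=0
Move 7: B@(0,2) -> caps B=1 W=0
Move 8: W@(0,1) -> caps B=1 W=0
Move 9: B@(2,0) -> caps B=1 W=0
Move 10: W@(2,3) -> caps B=1 W=0
Move 11: B@(3,3) -> caps B=1 W=0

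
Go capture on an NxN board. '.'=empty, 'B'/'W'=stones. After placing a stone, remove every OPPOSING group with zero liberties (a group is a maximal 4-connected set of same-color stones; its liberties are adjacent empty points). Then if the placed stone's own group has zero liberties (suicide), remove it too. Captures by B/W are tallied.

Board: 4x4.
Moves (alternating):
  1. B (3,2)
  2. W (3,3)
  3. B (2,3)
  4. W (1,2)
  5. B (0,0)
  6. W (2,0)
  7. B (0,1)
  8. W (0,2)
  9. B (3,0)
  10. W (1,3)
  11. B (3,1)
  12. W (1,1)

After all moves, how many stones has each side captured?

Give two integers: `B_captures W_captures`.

Answer: 1 0

Derivation:
Move 1: B@(3,2) -> caps B=0 W=0
Move 2: W@(3,3) -> caps B=0 W=0
Move 3: B@(2,3) -> caps B=1 W=0
Move 4: W@(1,2) -> caps B=1 W=0
Move 5: B@(0,0) -> caps B=1 W=0
Move 6: W@(2,0) -> caps B=1 W=0
Move 7: B@(0,1) -> caps B=1 W=0
Move 8: W@(0,2) -> caps B=1 W=0
Move 9: B@(3,0) -> caps B=1 W=0
Move 10: W@(1,3) -> caps B=1 W=0
Move 11: B@(3,1) -> caps B=1 W=0
Move 12: W@(1,1) -> caps B=1 W=0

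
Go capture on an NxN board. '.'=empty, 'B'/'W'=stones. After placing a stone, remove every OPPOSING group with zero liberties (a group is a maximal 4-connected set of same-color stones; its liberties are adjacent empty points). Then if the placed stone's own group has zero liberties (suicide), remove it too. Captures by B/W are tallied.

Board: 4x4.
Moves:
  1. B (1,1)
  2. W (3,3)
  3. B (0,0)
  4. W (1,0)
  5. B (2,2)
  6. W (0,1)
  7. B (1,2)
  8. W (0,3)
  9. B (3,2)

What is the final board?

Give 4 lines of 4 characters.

Answer: .W.W
WBB.
..B.
..BW

Derivation:
Move 1: B@(1,1) -> caps B=0 W=0
Move 2: W@(3,3) -> caps B=0 W=0
Move 3: B@(0,0) -> caps B=0 W=0
Move 4: W@(1,0) -> caps B=0 W=0
Move 5: B@(2,2) -> caps B=0 W=0
Move 6: W@(0,1) -> caps B=0 W=1
Move 7: B@(1,2) -> caps B=0 W=1
Move 8: W@(0,3) -> caps B=0 W=1
Move 9: B@(3,2) -> caps B=0 W=1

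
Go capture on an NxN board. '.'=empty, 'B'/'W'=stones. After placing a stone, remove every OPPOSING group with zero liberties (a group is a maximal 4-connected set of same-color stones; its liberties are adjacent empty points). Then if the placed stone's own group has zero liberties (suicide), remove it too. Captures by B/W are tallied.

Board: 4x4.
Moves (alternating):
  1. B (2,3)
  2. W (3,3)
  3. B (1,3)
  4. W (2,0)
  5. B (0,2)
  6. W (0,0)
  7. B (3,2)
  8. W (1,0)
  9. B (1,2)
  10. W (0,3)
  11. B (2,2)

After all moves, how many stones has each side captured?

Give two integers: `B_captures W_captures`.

Answer: 1 0

Derivation:
Move 1: B@(2,3) -> caps B=0 W=0
Move 2: W@(3,3) -> caps B=0 W=0
Move 3: B@(1,3) -> caps B=0 W=0
Move 4: W@(2,0) -> caps B=0 W=0
Move 5: B@(0,2) -> caps B=0 W=0
Move 6: W@(0,0) -> caps B=0 W=0
Move 7: B@(3,2) -> caps B=1 W=0
Move 8: W@(1,0) -> caps B=1 W=0
Move 9: B@(1,2) -> caps B=1 W=0
Move 10: W@(0,3) -> caps B=1 W=0
Move 11: B@(2,2) -> caps B=1 W=0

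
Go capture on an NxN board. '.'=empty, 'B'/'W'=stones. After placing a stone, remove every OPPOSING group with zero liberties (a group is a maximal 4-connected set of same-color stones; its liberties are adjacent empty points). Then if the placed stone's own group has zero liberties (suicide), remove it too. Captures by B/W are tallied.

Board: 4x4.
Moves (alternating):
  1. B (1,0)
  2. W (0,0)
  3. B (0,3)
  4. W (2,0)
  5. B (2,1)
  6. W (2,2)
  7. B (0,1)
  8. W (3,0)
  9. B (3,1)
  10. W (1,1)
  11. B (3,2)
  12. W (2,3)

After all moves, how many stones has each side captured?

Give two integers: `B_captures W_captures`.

Move 1: B@(1,0) -> caps B=0 W=0
Move 2: W@(0,0) -> caps B=0 W=0
Move 3: B@(0,3) -> caps B=0 W=0
Move 4: W@(2,0) -> caps B=0 W=0
Move 5: B@(2,1) -> caps B=0 W=0
Move 6: W@(2,2) -> caps B=0 W=0
Move 7: B@(0,1) -> caps B=1 W=0
Move 8: W@(3,0) -> caps B=1 W=0
Move 9: B@(3,1) -> caps B=3 W=0
Move 10: W@(1,1) -> caps B=3 W=0
Move 11: B@(3,2) -> caps B=3 W=0
Move 12: W@(2,3) -> caps B=3 W=0

Answer: 3 0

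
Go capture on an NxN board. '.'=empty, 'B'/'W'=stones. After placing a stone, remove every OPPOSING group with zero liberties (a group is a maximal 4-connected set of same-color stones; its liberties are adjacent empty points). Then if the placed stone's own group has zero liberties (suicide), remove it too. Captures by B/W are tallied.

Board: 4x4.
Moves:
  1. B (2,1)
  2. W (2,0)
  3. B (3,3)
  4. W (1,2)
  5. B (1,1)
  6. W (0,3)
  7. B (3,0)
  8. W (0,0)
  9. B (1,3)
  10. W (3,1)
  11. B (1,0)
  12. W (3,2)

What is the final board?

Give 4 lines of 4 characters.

Move 1: B@(2,1) -> caps B=0 W=0
Move 2: W@(2,0) -> caps B=0 W=0
Move 3: B@(3,3) -> caps B=0 W=0
Move 4: W@(1,2) -> caps B=0 W=0
Move 5: B@(1,1) -> caps B=0 W=0
Move 6: W@(0,3) -> caps B=0 W=0
Move 7: B@(3,0) -> caps B=0 W=0
Move 8: W@(0,0) -> caps B=0 W=0
Move 9: B@(1,3) -> caps B=0 W=0
Move 10: W@(3,1) -> caps B=0 W=1
Move 11: B@(1,0) -> caps B=0 W=1
Move 12: W@(3,2) -> caps B=0 W=1

Answer: W..W
BBWB
WB..
.WWB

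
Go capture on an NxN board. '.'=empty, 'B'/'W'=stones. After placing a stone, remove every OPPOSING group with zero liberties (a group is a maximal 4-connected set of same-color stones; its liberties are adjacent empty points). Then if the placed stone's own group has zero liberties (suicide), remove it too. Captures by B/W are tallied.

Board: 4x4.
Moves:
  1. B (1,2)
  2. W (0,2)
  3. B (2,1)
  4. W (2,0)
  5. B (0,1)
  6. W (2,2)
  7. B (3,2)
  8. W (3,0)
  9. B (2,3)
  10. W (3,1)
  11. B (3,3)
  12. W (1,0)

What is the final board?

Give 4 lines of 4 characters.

Answer: .BW.
W.B.
WB.B
WWBB

Derivation:
Move 1: B@(1,2) -> caps B=0 W=0
Move 2: W@(0,2) -> caps B=0 W=0
Move 3: B@(2,1) -> caps B=0 W=0
Move 4: W@(2,0) -> caps B=0 W=0
Move 5: B@(0,1) -> caps B=0 W=0
Move 6: W@(2,2) -> caps B=0 W=0
Move 7: B@(3,2) -> caps B=0 W=0
Move 8: W@(3,0) -> caps B=0 W=0
Move 9: B@(2,3) -> caps B=1 W=0
Move 10: W@(3,1) -> caps B=1 W=0
Move 11: B@(3,3) -> caps B=1 W=0
Move 12: W@(1,0) -> caps B=1 W=0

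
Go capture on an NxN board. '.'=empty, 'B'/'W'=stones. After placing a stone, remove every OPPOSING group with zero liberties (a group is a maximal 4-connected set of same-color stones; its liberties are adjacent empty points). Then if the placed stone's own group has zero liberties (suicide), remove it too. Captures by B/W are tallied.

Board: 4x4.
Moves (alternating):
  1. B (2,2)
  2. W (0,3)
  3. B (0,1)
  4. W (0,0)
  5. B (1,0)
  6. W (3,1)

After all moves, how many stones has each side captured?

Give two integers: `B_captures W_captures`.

Answer: 1 0

Derivation:
Move 1: B@(2,2) -> caps B=0 W=0
Move 2: W@(0,3) -> caps B=0 W=0
Move 3: B@(0,1) -> caps B=0 W=0
Move 4: W@(0,0) -> caps B=0 W=0
Move 5: B@(1,0) -> caps B=1 W=0
Move 6: W@(3,1) -> caps B=1 W=0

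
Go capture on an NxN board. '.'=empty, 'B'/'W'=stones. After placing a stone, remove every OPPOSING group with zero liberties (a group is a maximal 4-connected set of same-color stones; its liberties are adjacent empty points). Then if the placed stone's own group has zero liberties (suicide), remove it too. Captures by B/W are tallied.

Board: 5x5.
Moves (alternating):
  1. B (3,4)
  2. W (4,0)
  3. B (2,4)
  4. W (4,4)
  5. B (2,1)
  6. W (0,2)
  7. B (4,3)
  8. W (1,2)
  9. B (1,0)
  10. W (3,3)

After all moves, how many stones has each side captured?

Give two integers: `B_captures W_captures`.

Answer: 1 0

Derivation:
Move 1: B@(3,4) -> caps B=0 W=0
Move 2: W@(4,0) -> caps B=0 W=0
Move 3: B@(2,4) -> caps B=0 W=0
Move 4: W@(4,4) -> caps B=0 W=0
Move 5: B@(2,1) -> caps B=0 W=0
Move 6: W@(0,2) -> caps B=0 W=0
Move 7: B@(4,3) -> caps B=1 W=0
Move 8: W@(1,2) -> caps B=1 W=0
Move 9: B@(1,0) -> caps B=1 W=0
Move 10: W@(3,3) -> caps B=1 W=0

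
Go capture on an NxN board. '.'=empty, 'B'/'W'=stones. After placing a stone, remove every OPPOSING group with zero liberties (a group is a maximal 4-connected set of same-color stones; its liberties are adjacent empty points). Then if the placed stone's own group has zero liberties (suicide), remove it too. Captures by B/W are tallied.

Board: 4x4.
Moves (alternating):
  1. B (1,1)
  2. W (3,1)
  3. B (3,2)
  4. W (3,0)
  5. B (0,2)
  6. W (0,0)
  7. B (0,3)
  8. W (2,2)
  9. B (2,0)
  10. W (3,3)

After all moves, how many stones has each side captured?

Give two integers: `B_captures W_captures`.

Answer: 0 1

Derivation:
Move 1: B@(1,1) -> caps B=0 W=0
Move 2: W@(3,1) -> caps B=0 W=0
Move 3: B@(3,2) -> caps B=0 W=0
Move 4: W@(3,0) -> caps B=0 W=0
Move 5: B@(0,2) -> caps B=0 W=0
Move 6: W@(0,0) -> caps B=0 W=0
Move 7: B@(0,3) -> caps B=0 W=0
Move 8: W@(2,2) -> caps B=0 W=0
Move 9: B@(2,0) -> caps B=0 W=0
Move 10: W@(3,3) -> caps B=0 W=1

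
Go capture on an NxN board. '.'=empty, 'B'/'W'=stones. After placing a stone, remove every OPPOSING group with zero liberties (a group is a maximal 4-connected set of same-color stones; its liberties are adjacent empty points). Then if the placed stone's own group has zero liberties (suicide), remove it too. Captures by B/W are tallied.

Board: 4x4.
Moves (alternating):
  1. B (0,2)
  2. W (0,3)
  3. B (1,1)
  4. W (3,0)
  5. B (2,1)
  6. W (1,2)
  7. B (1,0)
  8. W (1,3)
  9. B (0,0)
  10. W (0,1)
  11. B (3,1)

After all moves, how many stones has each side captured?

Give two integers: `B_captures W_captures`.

Answer: 0 1

Derivation:
Move 1: B@(0,2) -> caps B=0 W=0
Move 2: W@(0,3) -> caps B=0 W=0
Move 3: B@(1,1) -> caps B=0 W=0
Move 4: W@(3,0) -> caps B=0 W=0
Move 5: B@(2,1) -> caps B=0 W=0
Move 6: W@(1,2) -> caps B=0 W=0
Move 7: B@(1,0) -> caps B=0 W=0
Move 8: W@(1,3) -> caps B=0 W=0
Move 9: B@(0,0) -> caps B=0 W=0
Move 10: W@(0,1) -> caps B=0 W=1
Move 11: B@(3,1) -> caps B=0 W=1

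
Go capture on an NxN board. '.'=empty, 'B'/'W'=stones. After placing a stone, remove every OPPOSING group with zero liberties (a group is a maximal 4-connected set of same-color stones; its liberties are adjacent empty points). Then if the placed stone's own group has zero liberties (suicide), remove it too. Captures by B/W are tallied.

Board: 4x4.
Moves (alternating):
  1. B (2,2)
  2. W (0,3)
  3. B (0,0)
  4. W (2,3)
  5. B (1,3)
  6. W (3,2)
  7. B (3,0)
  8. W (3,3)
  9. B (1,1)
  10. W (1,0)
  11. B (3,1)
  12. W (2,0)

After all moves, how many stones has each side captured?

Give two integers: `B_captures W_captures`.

Answer: 3 0

Derivation:
Move 1: B@(2,2) -> caps B=0 W=0
Move 2: W@(0,3) -> caps B=0 W=0
Move 3: B@(0,0) -> caps B=0 W=0
Move 4: W@(2,3) -> caps B=0 W=0
Move 5: B@(1,3) -> caps B=0 W=0
Move 6: W@(3,2) -> caps B=0 W=0
Move 7: B@(3,0) -> caps B=0 W=0
Move 8: W@(3,3) -> caps B=0 W=0
Move 9: B@(1,1) -> caps B=0 W=0
Move 10: W@(1,0) -> caps B=0 W=0
Move 11: B@(3,1) -> caps B=3 W=0
Move 12: W@(2,0) -> caps B=3 W=0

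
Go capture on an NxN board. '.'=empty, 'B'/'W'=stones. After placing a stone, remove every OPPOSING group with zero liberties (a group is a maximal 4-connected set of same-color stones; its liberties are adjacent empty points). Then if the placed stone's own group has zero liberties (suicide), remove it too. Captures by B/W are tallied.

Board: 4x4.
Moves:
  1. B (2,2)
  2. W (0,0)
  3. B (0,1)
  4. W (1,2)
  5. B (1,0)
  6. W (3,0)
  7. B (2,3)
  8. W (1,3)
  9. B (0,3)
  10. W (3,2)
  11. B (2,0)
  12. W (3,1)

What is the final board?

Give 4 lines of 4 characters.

Answer: .B.B
B.WW
B.BB
WWW.

Derivation:
Move 1: B@(2,2) -> caps B=0 W=0
Move 2: W@(0,0) -> caps B=0 W=0
Move 3: B@(0,1) -> caps B=0 W=0
Move 4: W@(1,2) -> caps B=0 W=0
Move 5: B@(1,0) -> caps B=1 W=0
Move 6: W@(3,0) -> caps B=1 W=0
Move 7: B@(2,3) -> caps B=1 W=0
Move 8: W@(1,3) -> caps B=1 W=0
Move 9: B@(0,3) -> caps B=1 W=0
Move 10: W@(3,2) -> caps B=1 W=0
Move 11: B@(2,0) -> caps B=1 W=0
Move 12: W@(3,1) -> caps B=1 W=0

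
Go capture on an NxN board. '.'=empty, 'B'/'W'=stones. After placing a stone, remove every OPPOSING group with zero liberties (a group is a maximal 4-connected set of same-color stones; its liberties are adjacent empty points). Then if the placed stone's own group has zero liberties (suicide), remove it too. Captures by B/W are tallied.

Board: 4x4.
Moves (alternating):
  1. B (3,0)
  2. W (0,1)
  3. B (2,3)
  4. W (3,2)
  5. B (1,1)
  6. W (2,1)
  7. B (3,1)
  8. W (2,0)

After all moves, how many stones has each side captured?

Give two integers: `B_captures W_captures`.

Answer: 0 2

Derivation:
Move 1: B@(3,0) -> caps B=0 W=0
Move 2: W@(0,1) -> caps B=0 W=0
Move 3: B@(2,3) -> caps B=0 W=0
Move 4: W@(3,2) -> caps B=0 W=0
Move 5: B@(1,1) -> caps B=0 W=0
Move 6: W@(2,1) -> caps B=0 W=0
Move 7: B@(3,1) -> caps B=0 W=0
Move 8: W@(2,0) -> caps B=0 W=2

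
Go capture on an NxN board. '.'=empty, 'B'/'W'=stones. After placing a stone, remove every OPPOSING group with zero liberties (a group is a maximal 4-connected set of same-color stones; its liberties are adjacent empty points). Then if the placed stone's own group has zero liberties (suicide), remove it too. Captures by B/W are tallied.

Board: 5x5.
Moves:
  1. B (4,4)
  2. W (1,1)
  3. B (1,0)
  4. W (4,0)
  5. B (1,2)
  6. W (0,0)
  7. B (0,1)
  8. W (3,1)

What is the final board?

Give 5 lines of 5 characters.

Answer: .B...
BWB..
.....
.W...
W...B

Derivation:
Move 1: B@(4,4) -> caps B=0 W=0
Move 2: W@(1,1) -> caps B=0 W=0
Move 3: B@(1,0) -> caps B=0 W=0
Move 4: W@(4,0) -> caps B=0 W=0
Move 5: B@(1,2) -> caps B=0 W=0
Move 6: W@(0,0) -> caps B=0 W=0
Move 7: B@(0,1) -> caps B=1 W=0
Move 8: W@(3,1) -> caps B=1 W=0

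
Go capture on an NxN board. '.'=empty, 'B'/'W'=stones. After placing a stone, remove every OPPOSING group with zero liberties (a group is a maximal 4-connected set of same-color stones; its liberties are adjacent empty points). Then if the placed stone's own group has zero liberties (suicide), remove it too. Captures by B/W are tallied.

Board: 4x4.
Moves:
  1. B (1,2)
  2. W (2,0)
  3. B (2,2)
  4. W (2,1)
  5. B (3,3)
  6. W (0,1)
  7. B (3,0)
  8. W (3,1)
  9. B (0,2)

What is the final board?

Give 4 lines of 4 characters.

Answer: .WB.
..B.
WWB.
.W.B

Derivation:
Move 1: B@(1,2) -> caps B=0 W=0
Move 2: W@(2,0) -> caps B=0 W=0
Move 3: B@(2,2) -> caps B=0 W=0
Move 4: W@(2,1) -> caps B=0 W=0
Move 5: B@(3,3) -> caps B=0 W=0
Move 6: W@(0,1) -> caps B=0 W=0
Move 7: B@(3,0) -> caps B=0 W=0
Move 8: W@(3,1) -> caps B=0 W=1
Move 9: B@(0,2) -> caps B=0 W=1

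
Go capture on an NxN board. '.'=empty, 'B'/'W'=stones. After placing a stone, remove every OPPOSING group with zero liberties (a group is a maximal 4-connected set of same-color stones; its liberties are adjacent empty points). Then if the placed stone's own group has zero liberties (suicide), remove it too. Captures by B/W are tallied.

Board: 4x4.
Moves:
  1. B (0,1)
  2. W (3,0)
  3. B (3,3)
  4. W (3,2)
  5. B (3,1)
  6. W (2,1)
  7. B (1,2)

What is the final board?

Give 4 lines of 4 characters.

Answer: .B..
..B.
.W..
W.WB

Derivation:
Move 1: B@(0,1) -> caps B=0 W=0
Move 2: W@(3,0) -> caps B=0 W=0
Move 3: B@(3,3) -> caps B=0 W=0
Move 4: W@(3,2) -> caps B=0 W=0
Move 5: B@(3,1) -> caps B=0 W=0
Move 6: W@(2,1) -> caps B=0 W=1
Move 7: B@(1,2) -> caps B=0 W=1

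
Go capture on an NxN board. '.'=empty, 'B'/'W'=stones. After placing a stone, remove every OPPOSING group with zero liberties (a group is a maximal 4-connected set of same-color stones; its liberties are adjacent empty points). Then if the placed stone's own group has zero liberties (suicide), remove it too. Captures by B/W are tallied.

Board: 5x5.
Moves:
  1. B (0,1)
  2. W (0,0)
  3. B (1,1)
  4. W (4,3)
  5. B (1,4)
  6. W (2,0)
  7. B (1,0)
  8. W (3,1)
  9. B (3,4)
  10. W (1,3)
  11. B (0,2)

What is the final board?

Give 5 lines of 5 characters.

Move 1: B@(0,1) -> caps B=0 W=0
Move 2: W@(0,0) -> caps B=0 W=0
Move 3: B@(1,1) -> caps B=0 W=0
Move 4: W@(4,3) -> caps B=0 W=0
Move 5: B@(1,4) -> caps B=0 W=0
Move 6: W@(2,0) -> caps B=0 W=0
Move 7: B@(1,0) -> caps B=1 W=0
Move 8: W@(3,1) -> caps B=1 W=0
Move 9: B@(3,4) -> caps B=1 W=0
Move 10: W@(1,3) -> caps B=1 W=0
Move 11: B@(0,2) -> caps B=1 W=0

Answer: .BB..
BB.WB
W....
.W..B
...W.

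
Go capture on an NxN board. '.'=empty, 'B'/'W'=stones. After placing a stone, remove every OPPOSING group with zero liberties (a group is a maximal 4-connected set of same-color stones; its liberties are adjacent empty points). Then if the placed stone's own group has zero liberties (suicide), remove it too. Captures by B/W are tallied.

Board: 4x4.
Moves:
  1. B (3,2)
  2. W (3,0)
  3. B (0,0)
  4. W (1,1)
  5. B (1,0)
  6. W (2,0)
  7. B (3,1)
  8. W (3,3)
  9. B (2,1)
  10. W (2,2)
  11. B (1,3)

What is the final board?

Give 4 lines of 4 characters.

Answer: B...
BW.B
.BW.
.BBW

Derivation:
Move 1: B@(3,2) -> caps B=0 W=0
Move 2: W@(3,0) -> caps B=0 W=0
Move 3: B@(0,0) -> caps B=0 W=0
Move 4: W@(1,1) -> caps B=0 W=0
Move 5: B@(1,0) -> caps B=0 W=0
Move 6: W@(2,0) -> caps B=0 W=0
Move 7: B@(3,1) -> caps B=0 W=0
Move 8: W@(3,3) -> caps B=0 W=0
Move 9: B@(2,1) -> caps B=2 W=0
Move 10: W@(2,2) -> caps B=2 W=0
Move 11: B@(1,3) -> caps B=2 W=0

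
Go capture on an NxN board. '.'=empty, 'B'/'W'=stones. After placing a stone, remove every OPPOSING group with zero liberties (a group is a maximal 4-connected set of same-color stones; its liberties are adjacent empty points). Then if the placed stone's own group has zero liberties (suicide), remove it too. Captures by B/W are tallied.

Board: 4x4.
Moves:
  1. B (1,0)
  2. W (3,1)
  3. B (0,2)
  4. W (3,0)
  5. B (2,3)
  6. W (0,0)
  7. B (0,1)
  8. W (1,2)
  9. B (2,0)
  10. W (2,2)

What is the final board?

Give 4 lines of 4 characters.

Move 1: B@(1,0) -> caps B=0 W=0
Move 2: W@(3,1) -> caps B=0 W=0
Move 3: B@(0,2) -> caps B=0 W=0
Move 4: W@(3,0) -> caps B=0 W=0
Move 5: B@(2,3) -> caps B=0 W=0
Move 6: W@(0,0) -> caps B=0 W=0
Move 7: B@(0,1) -> caps B=1 W=0
Move 8: W@(1,2) -> caps B=1 W=0
Move 9: B@(2,0) -> caps B=1 W=0
Move 10: W@(2,2) -> caps B=1 W=0

Answer: .BB.
B.W.
B.WB
WW..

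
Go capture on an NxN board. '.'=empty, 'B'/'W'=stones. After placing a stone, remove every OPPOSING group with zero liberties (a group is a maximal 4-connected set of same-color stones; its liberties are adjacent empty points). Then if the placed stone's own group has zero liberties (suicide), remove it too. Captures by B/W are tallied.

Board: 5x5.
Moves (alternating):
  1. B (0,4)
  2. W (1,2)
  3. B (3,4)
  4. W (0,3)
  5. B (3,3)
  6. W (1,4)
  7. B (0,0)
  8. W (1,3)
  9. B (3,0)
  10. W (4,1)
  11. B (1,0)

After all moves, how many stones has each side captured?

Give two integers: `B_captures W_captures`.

Move 1: B@(0,4) -> caps B=0 W=0
Move 2: W@(1,2) -> caps B=0 W=0
Move 3: B@(3,4) -> caps B=0 W=0
Move 4: W@(0,3) -> caps B=0 W=0
Move 5: B@(3,3) -> caps B=0 W=0
Move 6: W@(1,4) -> caps B=0 W=1
Move 7: B@(0,0) -> caps B=0 W=1
Move 8: W@(1,3) -> caps B=0 W=1
Move 9: B@(3,0) -> caps B=0 W=1
Move 10: W@(4,1) -> caps B=0 W=1
Move 11: B@(1,0) -> caps B=0 W=1

Answer: 0 1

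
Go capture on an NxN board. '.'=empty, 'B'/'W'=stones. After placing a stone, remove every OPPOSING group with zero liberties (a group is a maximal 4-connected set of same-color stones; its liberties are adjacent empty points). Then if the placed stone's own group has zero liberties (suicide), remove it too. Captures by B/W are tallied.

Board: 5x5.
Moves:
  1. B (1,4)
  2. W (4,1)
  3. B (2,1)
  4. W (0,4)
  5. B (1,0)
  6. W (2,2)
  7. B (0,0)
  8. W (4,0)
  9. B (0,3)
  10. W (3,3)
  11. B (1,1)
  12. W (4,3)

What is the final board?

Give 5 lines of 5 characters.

Move 1: B@(1,4) -> caps B=0 W=0
Move 2: W@(4,1) -> caps B=0 W=0
Move 3: B@(2,1) -> caps B=0 W=0
Move 4: W@(0,4) -> caps B=0 W=0
Move 5: B@(1,0) -> caps B=0 W=0
Move 6: W@(2,2) -> caps B=0 W=0
Move 7: B@(0,0) -> caps B=0 W=0
Move 8: W@(4,0) -> caps B=0 W=0
Move 9: B@(0,3) -> caps B=1 W=0
Move 10: W@(3,3) -> caps B=1 W=0
Move 11: B@(1,1) -> caps B=1 W=0
Move 12: W@(4,3) -> caps B=1 W=0

Answer: B..B.
BB..B
.BW..
...W.
WW.W.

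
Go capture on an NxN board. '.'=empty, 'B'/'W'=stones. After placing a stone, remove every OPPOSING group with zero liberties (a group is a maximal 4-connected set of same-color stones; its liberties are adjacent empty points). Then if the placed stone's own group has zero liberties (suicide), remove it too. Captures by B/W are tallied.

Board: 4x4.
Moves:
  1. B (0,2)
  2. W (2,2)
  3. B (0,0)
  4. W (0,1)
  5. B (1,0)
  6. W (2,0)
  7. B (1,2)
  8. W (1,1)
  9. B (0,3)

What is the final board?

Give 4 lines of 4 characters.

Move 1: B@(0,2) -> caps B=0 W=0
Move 2: W@(2,2) -> caps B=0 W=0
Move 3: B@(0,0) -> caps B=0 W=0
Move 4: W@(0,1) -> caps B=0 W=0
Move 5: B@(1,0) -> caps B=0 W=0
Move 6: W@(2,0) -> caps B=0 W=0
Move 7: B@(1,2) -> caps B=0 W=0
Move 8: W@(1,1) -> caps B=0 W=2
Move 9: B@(0,3) -> caps B=0 W=2

Answer: .WBB
.WB.
W.W.
....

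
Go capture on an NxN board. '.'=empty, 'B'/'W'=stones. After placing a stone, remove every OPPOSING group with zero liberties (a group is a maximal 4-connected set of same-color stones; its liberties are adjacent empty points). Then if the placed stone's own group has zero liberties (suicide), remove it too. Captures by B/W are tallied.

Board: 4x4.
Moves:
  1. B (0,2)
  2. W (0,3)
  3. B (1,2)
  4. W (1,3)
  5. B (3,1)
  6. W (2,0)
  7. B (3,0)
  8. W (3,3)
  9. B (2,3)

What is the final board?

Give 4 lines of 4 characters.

Answer: ..B.
..B.
W..B
BB.W

Derivation:
Move 1: B@(0,2) -> caps B=0 W=0
Move 2: W@(0,3) -> caps B=0 W=0
Move 3: B@(1,2) -> caps B=0 W=0
Move 4: W@(1,3) -> caps B=0 W=0
Move 5: B@(3,1) -> caps B=0 W=0
Move 6: W@(2,0) -> caps B=0 W=0
Move 7: B@(3,0) -> caps B=0 W=0
Move 8: W@(3,3) -> caps B=0 W=0
Move 9: B@(2,3) -> caps B=2 W=0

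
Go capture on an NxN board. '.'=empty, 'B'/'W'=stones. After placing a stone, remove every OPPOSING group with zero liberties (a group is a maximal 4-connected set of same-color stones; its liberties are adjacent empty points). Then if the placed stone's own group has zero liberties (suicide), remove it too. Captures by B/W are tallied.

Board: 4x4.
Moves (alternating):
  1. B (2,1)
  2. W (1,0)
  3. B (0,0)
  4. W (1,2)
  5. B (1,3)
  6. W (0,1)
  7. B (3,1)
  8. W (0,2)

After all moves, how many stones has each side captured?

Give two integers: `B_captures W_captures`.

Move 1: B@(2,1) -> caps B=0 W=0
Move 2: W@(1,0) -> caps B=0 W=0
Move 3: B@(0,0) -> caps B=0 W=0
Move 4: W@(1,2) -> caps B=0 W=0
Move 5: B@(1,3) -> caps B=0 W=0
Move 6: W@(0,1) -> caps B=0 W=1
Move 7: B@(3,1) -> caps B=0 W=1
Move 8: W@(0,2) -> caps B=0 W=1

Answer: 0 1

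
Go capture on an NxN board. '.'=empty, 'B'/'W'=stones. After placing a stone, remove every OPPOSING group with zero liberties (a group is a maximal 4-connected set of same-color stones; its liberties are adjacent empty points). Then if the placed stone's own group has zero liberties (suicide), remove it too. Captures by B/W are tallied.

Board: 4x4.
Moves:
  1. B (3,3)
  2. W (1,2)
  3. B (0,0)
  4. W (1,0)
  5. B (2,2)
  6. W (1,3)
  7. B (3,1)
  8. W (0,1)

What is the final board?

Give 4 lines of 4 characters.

Move 1: B@(3,3) -> caps B=0 W=0
Move 2: W@(1,2) -> caps B=0 W=0
Move 3: B@(0,0) -> caps B=0 W=0
Move 4: W@(1,0) -> caps B=0 W=0
Move 5: B@(2,2) -> caps B=0 W=0
Move 6: W@(1,3) -> caps B=0 W=0
Move 7: B@(3,1) -> caps B=0 W=0
Move 8: W@(0,1) -> caps B=0 W=1

Answer: .W..
W.WW
..B.
.B.B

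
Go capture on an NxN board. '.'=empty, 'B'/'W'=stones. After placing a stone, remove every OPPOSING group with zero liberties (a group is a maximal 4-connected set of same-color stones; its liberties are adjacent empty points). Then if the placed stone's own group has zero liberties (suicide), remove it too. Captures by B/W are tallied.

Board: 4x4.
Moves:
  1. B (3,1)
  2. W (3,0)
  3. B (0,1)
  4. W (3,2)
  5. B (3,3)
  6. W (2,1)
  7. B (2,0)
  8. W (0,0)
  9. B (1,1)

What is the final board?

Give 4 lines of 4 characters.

Move 1: B@(3,1) -> caps B=0 W=0
Move 2: W@(3,0) -> caps B=0 W=0
Move 3: B@(0,1) -> caps B=0 W=0
Move 4: W@(3,2) -> caps B=0 W=0
Move 5: B@(3,3) -> caps B=0 W=0
Move 6: W@(2,1) -> caps B=0 W=1
Move 7: B@(2,0) -> caps B=0 W=1
Move 8: W@(0,0) -> caps B=0 W=1
Move 9: B@(1,1) -> caps B=0 W=1

Answer: WB..
.B..
BW..
W.WB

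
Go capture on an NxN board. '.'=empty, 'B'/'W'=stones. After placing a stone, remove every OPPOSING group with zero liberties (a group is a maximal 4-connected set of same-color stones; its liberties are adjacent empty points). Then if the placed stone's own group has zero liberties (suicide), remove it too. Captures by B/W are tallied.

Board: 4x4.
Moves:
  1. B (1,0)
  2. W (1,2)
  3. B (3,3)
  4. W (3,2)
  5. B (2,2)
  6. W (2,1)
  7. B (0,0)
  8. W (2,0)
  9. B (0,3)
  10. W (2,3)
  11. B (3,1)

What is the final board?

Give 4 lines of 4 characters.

Answer: B..B
B.W.
WW.W
.BW.

Derivation:
Move 1: B@(1,0) -> caps B=0 W=0
Move 2: W@(1,2) -> caps B=0 W=0
Move 3: B@(3,3) -> caps B=0 W=0
Move 4: W@(3,2) -> caps B=0 W=0
Move 5: B@(2,2) -> caps B=0 W=0
Move 6: W@(2,1) -> caps B=0 W=0
Move 7: B@(0,0) -> caps B=0 W=0
Move 8: W@(2,0) -> caps B=0 W=0
Move 9: B@(0,3) -> caps B=0 W=0
Move 10: W@(2,3) -> caps B=0 W=2
Move 11: B@(3,1) -> caps B=0 W=2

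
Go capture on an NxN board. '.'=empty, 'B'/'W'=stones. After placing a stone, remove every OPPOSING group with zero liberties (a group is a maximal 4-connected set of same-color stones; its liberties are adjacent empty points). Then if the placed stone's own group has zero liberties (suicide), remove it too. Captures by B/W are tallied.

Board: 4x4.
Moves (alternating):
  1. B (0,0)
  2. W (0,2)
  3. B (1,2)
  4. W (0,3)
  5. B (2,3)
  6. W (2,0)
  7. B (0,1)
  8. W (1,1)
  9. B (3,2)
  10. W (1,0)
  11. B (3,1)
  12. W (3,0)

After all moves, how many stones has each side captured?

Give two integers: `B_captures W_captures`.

Move 1: B@(0,0) -> caps B=0 W=0
Move 2: W@(0,2) -> caps B=0 W=0
Move 3: B@(1,2) -> caps B=0 W=0
Move 4: W@(0,3) -> caps B=0 W=0
Move 5: B@(2,3) -> caps B=0 W=0
Move 6: W@(2,0) -> caps B=0 W=0
Move 7: B@(0,1) -> caps B=0 W=0
Move 8: W@(1,1) -> caps B=0 W=0
Move 9: B@(3,2) -> caps B=0 W=0
Move 10: W@(1,0) -> caps B=0 W=2
Move 11: B@(3,1) -> caps B=0 W=2
Move 12: W@(3,0) -> caps B=0 W=2

Answer: 0 2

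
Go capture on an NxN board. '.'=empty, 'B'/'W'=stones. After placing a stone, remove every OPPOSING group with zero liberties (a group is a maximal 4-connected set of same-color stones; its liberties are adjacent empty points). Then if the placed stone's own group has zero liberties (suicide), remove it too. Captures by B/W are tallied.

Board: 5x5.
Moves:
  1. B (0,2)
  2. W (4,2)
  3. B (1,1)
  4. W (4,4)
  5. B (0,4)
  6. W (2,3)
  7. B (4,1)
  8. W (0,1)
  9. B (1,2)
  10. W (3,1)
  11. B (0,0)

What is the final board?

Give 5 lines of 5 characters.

Answer: B.B.B
.BB..
...W.
.W...
.BW.W

Derivation:
Move 1: B@(0,2) -> caps B=0 W=0
Move 2: W@(4,2) -> caps B=0 W=0
Move 3: B@(1,1) -> caps B=0 W=0
Move 4: W@(4,4) -> caps B=0 W=0
Move 5: B@(0,4) -> caps B=0 W=0
Move 6: W@(2,3) -> caps B=0 W=0
Move 7: B@(4,1) -> caps B=0 W=0
Move 8: W@(0,1) -> caps B=0 W=0
Move 9: B@(1,2) -> caps B=0 W=0
Move 10: W@(3,1) -> caps B=0 W=0
Move 11: B@(0,0) -> caps B=1 W=0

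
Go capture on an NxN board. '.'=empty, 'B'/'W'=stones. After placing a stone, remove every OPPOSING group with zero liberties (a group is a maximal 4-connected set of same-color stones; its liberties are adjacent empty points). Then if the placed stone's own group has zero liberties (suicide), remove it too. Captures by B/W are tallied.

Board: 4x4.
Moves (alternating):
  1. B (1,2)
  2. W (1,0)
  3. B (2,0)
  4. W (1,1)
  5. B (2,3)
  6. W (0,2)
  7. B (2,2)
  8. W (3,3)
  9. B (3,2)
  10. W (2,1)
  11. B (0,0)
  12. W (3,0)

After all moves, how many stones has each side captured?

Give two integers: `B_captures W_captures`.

Move 1: B@(1,2) -> caps B=0 W=0
Move 2: W@(1,0) -> caps B=0 W=0
Move 3: B@(2,0) -> caps B=0 W=0
Move 4: W@(1,1) -> caps B=0 W=0
Move 5: B@(2,3) -> caps B=0 W=0
Move 6: W@(0,2) -> caps B=0 W=0
Move 7: B@(2,2) -> caps B=0 W=0
Move 8: W@(3,3) -> caps B=0 W=0
Move 9: B@(3,2) -> caps B=1 W=0
Move 10: W@(2,1) -> caps B=1 W=0
Move 11: B@(0,0) -> caps B=1 W=0
Move 12: W@(3,0) -> caps B=1 W=1

Answer: 1 1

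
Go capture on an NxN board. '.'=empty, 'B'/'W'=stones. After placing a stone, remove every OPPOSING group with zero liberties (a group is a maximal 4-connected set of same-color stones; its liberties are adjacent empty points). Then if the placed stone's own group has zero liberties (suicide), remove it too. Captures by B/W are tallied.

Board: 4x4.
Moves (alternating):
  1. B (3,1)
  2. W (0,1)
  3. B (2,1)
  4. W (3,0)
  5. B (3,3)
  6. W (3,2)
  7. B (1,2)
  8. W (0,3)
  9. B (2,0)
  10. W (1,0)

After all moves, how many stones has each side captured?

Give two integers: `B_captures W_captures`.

Answer: 1 0

Derivation:
Move 1: B@(3,1) -> caps B=0 W=0
Move 2: W@(0,1) -> caps B=0 W=0
Move 3: B@(2,1) -> caps B=0 W=0
Move 4: W@(3,0) -> caps B=0 W=0
Move 5: B@(3,3) -> caps B=0 W=0
Move 6: W@(3,2) -> caps B=0 W=0
Move 7: B@(1,2) -> caps B=0 W=0
Move 8: W@(0,3) -> caps B=0 W=0
Move 9: B@(2,0) -> caps B=1 W=0
Move 10: W@(1,0) -> caps B=1 W=0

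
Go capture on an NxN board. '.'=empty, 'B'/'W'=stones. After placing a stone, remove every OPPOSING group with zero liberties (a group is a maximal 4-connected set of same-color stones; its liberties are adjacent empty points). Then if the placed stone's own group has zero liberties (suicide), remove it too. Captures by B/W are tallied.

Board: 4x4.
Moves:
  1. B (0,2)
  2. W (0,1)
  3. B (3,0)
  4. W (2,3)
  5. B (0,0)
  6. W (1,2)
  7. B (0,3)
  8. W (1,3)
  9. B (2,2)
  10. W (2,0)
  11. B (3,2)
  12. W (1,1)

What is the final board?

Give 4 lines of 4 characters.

Answer: BW..
.WWW
W.BW
B.B.

Derivation:
Move 1: B@(0,2) -> caps B=0 W=0
Move 2: W@(0,1) -> caps B=0 W=0
Move 3: B@(3,0) -> caps B=0 W=0
Move 4: W@(2,3) -> caps B=0 W=0
Move 5: B@(0,0) -> caps B=0 W=0
Move 6: W@(1,2) -> caps B=0 W=0
Move 7: B@(0,3) -> caps B=0 W=0
Move 8: W@(1,3) -> caps B=0 W=2
Move 9: B@(2,2) -> caps B=0 W=2
Move 10: W@(2,0) -> caps B=0 W=2
Move 11: B@(3,2) -> caps B=0 W=2
Move 12: W@(1,1) -> caps B=0 W=2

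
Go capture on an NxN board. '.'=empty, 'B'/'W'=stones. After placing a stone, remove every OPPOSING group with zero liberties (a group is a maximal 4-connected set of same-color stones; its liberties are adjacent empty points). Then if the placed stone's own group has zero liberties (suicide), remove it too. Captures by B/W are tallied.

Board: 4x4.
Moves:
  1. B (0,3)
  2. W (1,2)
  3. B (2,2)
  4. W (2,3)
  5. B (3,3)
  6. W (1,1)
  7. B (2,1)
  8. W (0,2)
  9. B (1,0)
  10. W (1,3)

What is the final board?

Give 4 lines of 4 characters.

Move 1: B@(0,3) -> caps B=0 W=0
Move 2: W@(1,2) -> caps B=0 W=0
Move 3: B@(2,2) -> caps B=0 W=0
Move 4: W@(2,3) -> caps B=0 W=0
Move 5: B@(3,3) -> caps B=0 W=0
Move 6: W@(1,1) -> caps B=0 W=0
Move 7: B@(2,1) -> caps B=0 W=0
Move 8: W@(0,2) -> caps B=0 W=0
Move 9: B@(1,0) -> caps B=0 W=0
Move 10: W@(1,3) -> caps B=0 W=1

Answer: ..W.
BWWW
.BBW
...B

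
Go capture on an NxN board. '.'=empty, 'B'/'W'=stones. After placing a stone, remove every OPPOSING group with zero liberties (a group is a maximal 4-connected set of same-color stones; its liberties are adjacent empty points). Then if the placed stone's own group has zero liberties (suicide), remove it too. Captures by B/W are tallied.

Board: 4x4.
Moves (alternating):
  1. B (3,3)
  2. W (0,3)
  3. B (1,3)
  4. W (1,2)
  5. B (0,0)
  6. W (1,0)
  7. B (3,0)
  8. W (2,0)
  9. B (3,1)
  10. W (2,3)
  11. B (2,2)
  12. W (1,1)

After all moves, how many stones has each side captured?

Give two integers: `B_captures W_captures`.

Answer: 0 1

Derivation:
Move 1: B@(3,3) -> caps B=0 W=0
Move 2: W@(0,3) -> caps B=0 W=0
Move 3: B@(1,3) -> caps B=0 W=0
Move 4: W@(1,2) -> caps B=0 W=0
Move 5: B@(0,0) -> caps B=0 W=0
Move 6: W@(1,0) -> caps B=0 W=0
Move 7: B@(3,0) -> caps B=0 W=0
Move 8: W@(2,0) -> caps B=0 W=0
Move 9: B@(3,1) -> caps B=0 W=0
Move 10: W@(2,3) -> caps B=0 W=1
Move 11: B@(2,2) -> caps B=0 W=1
Move 12: W@(1,1) -> caps B=0 W=1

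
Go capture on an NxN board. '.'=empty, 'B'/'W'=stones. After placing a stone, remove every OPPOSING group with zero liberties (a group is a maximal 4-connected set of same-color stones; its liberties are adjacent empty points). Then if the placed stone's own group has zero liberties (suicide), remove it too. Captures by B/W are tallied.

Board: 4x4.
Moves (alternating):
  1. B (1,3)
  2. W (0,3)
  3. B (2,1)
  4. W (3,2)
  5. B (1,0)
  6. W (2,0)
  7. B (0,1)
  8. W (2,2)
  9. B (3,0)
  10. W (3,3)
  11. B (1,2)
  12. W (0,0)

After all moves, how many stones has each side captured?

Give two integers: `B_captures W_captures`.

Move 1: B@(1,3) -> caps B=0 W=0
Move 2: W@(0,3) -> caps B=0 W=0
Move 3: B@(2,1) -> caps B=0 W=0
Move 4: W@(3,2) -> caps B=0 W=0
Move 5: B@(1,0) -> caps B=0 W=0
Move 6: W@(2,0) -> caps B=0 W=0
Move 7: B@(0,1) -> caps B=0 W=0
Move 8: W@(2,2) -> caps B=0 W=0
Move 9: B@(3,0) -> caps B=1 W=0
Move 10: W@(3,3) -> caps B=1 W=0
Move 11: B@(1,2) -> caps B=1 W=0
Move 12: W@(0,0) -> caps B=1 W=0

Answer: 1 0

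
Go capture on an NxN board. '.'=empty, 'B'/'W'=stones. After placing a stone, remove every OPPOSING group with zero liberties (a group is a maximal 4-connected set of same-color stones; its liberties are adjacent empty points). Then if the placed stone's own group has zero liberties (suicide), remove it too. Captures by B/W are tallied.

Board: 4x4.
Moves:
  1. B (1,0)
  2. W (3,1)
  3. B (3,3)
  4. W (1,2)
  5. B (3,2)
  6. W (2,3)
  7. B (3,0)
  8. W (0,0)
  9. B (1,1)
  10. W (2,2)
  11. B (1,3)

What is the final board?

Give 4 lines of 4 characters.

Answer: W...
BBWB
..WW
BW..

Derivation:
Move 1: B@(1,0) -> caps B=0 W=0
Move 2: W@(3,1) -> caps B=0 W=0
Move 3: B@(3,3) -> caps B=0 W=0
Move 4: W@(1,2) -> caps B=0 W=0
Move 5: B@(3,2) -> caps B=0 W=0
Move 6: W@(2,3) -> caps B=0 W=0
Move 7: B@(3,0) -> caps B=0 W=0
Move 8: W@(0,0) -> caps B=0 W=0
Move 9: B@(1,1) -> caps B=0 W=0
Move 10: W@(2,2) -> caps B=0 W=2
Move 11: B@(1,3) -> caps B=0 W=2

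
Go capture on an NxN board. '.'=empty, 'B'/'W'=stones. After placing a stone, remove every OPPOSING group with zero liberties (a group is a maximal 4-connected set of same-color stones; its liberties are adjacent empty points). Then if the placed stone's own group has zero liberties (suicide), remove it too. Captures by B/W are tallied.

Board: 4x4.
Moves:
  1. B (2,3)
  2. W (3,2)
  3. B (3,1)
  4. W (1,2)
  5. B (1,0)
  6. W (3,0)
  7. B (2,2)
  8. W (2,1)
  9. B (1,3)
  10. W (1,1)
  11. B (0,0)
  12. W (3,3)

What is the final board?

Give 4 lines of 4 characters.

Move 1: B@(2,3) -> caps B=0 W=0
Move 2: W@(3,2) -> caps B=0 W=0
Move 3: B@(3,1) -> caps B=0 W=0
Move 4: W@(1,2) -> caps B=0 W=0
Move 5: B@(1,0) -> caps B=0 W=0
Move 6: W@(3,0) -> caps B=0 W=0
Move 7: B@(2,2) -> caps B=0 W=0
Move 8: W@(2,1) -> caps B=0 W=1
Move 9: B@(1,3) -> caps B=0 W=1
Move 10: W@(1,1) -> caps B=0 W=1
Move 11: B@(0,0) -> caps B=0 W=1
Move 12: W@(3,3) -> caps B=0 W=1

Answer: B...
BWWB
.WBB
W.WW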